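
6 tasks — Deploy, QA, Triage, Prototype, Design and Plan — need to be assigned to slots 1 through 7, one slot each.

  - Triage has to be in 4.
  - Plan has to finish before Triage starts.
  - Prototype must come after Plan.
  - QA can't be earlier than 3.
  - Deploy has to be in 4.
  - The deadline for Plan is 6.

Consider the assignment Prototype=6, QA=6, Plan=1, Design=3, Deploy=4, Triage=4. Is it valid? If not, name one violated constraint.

Deploy has to be in 4 — holds.
Triage has to be in 4 — holds.
QA can't be earlier than 3 — holds.
The deadline for Plan is 6 — holds.
Plan has to finish before Triage starts — holds.
Prototype must come after Plan — holds.

Valid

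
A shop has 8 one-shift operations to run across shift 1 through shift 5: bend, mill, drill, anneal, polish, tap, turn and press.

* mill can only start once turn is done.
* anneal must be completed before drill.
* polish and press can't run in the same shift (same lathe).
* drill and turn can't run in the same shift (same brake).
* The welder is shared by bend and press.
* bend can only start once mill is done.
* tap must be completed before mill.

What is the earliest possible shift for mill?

shift 2

Precedence pushes mill to at least shift 2; downstream work caps mill at shift 4.
mill at shift 2 is achievable: mill -> shift 2, anneal -> shift 1, bend -> shift 3, turn -> shift 1, polish -> shift 1, tap -> shift 1, drill -> shift 2, press -> shift 2.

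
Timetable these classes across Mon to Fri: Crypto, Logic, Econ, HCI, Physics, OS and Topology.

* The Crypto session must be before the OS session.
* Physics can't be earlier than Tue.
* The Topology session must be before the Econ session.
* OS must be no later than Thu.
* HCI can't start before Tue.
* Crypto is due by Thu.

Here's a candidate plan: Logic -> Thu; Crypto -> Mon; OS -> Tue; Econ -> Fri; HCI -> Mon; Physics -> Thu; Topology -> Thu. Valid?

Physics can't be earlier than Tue — holds.
Crypto is due by Thu — holds.
OS must be no later than Thu — holds.
HCI can't start before Tue — violated.
The Crypto session must be before the OS session — holds.
The Topology session must be before the Econ session — holds.

No. HCI can't start before Tue is not satisfied.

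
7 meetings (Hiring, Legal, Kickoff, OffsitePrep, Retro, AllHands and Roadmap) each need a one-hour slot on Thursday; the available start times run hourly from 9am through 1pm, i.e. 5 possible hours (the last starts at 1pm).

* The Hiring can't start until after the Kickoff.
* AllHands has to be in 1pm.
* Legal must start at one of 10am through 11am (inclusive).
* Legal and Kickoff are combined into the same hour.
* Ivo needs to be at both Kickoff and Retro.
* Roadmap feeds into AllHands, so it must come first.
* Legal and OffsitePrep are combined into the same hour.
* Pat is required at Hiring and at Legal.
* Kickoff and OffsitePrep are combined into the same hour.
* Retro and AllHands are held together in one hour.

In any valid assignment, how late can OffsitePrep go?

11am

OffsitePrep must be in the same hour as Legal, which can't be before 10am, so OffsitePrep is at least 10am; OffsitePrep must be in the same hour as Legal, which can't be after 11am, so OffsitePrep is at most 11am.
OffsitePrep at 11am is achievable: Roadmap in 9am; Hiring in 12pm; AllHands in 1pm; Retro in 1pm; Legal in 11am; OffsitePrep in 11am; Kickoff in 11am.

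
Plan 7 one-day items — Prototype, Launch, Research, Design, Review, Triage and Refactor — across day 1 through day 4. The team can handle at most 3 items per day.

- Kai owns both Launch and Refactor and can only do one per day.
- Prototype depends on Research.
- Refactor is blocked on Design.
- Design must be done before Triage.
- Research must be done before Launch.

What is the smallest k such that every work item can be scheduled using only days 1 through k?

3 days

The precedence chain requires at least 2 distinct days.
With at most 3 per day and 7 work items, at least 3 days are needed.
3 works (last occupied day: day 3): for example Triage -> day 2, Research -> day 1, Design -> day 1, Launch -> day 2, Prototype -> day 2, Review -> day 1, Refactor -> day 3.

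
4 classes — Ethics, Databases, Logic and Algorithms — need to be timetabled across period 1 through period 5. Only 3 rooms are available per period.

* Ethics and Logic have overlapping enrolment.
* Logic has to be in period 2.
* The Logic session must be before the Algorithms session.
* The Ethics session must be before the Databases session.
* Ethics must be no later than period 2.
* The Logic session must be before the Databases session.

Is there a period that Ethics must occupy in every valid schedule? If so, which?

Ethics's window is period 1–period 2.
Logic is fixed at period 2, and Ethics can't share a period with Logic.
So Ethics must be period 1.

period 1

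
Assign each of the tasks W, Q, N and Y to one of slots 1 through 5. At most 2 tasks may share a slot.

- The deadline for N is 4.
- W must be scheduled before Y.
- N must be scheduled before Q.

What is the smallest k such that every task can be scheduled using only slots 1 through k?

The precedence chain requires at least 2 distinct slots.
With at most 2 per slot and 4 tasks, at least 2 slots are needed.
2 works (last occupied slot: 2): for example W=1; Y=2; N=1; Q=2.

2 slots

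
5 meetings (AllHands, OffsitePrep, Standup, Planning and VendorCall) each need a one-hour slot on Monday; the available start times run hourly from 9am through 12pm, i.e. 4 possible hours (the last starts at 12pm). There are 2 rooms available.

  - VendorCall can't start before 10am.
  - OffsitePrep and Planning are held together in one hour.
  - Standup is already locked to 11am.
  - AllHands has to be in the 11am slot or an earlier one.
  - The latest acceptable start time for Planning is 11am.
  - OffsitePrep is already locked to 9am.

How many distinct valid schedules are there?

5

Splitting on AllHands: it can be 10am (3), 11am (2). Listing each branch's schedules as (OffsitePrep, Standup, Planning, VendorCall):
AllHands=10am: (9am,11am,9am,10am) (9am,11am,9am,11am) (9am,11am,9am,12pm) — 3.
AllHands=11am: (9am,11am,9am,10am) (9am,11am,9am,12pm) — 2.
Summing: 3 + 2 = 5.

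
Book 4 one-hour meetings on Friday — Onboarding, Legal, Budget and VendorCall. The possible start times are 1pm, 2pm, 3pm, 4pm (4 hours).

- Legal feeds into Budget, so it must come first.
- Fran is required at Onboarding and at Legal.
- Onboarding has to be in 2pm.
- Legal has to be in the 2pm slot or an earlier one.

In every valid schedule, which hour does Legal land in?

1pm

Legal's window is 1pm–2pm.
Onboarding is fixed at 2pm, and Legal can't share a hour with Onboarding.
So Legal must be 1pm.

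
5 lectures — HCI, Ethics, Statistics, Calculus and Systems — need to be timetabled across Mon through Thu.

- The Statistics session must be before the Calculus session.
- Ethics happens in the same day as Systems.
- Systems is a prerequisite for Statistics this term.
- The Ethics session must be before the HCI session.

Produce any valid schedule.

Calculus=Wed; HCI=Tue; Systems=Mon; Ethics=Mon; Statistics=Tue

Checking: Systems(Mon) before Statistics(Tue); Ethics(Mon) before HCI(Tue); Statistics(Tue) before Calculus(Wed); Ethics = Systems = Mon.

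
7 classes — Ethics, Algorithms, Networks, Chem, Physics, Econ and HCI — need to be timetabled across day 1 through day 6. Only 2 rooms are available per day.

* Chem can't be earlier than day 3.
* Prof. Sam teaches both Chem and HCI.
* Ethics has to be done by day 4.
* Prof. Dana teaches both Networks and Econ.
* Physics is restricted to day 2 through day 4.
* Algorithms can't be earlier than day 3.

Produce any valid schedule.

HCI in day 4, Econ in day 2, Ethics in day 1, Algorithms in day 3, Physics in day 2, Chem in day 3, Networks in day 1

Checking: Chem(day 3) != HCI(day 4); Networks(day 1) != Econ(day 2); Algorithms=day 3 in [day 3,day 6]; Chem=day 3 in [day 3,day 6]; Physics=day 2 in [day 2,day 4]; Ethics=day 1 in [day 1,day 4]; max 2 per day (cap 2).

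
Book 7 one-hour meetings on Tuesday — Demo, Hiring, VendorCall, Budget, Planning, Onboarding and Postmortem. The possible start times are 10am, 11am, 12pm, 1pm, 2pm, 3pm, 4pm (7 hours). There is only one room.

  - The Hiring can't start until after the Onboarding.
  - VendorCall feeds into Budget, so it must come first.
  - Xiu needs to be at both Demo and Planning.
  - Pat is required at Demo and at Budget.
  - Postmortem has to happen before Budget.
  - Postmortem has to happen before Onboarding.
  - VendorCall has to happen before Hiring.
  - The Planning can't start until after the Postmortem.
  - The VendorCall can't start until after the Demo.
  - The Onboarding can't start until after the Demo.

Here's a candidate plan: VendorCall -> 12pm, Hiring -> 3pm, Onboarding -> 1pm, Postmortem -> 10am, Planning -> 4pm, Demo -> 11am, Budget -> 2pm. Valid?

Valid

There is only one room — holds.
The VendorCall can't start until after the Demo — holds.
The Onboarding can't start until after the Demo — holds.
Postmortem has to happen before Budget — holds.
Xiu needs to be at both Demo and Planning — holds.
VendorCall has to happen before Hiring — holds.
Pat is required at Demo and at Budget — holds.
Postmortem has to happen before Onboarding — holds.
The Planning can't start until after the Postmortem — holds.
VendorCall feeds into Budget, so it must come first — holds.
The Hiring can't start until after the Onboarding — holds.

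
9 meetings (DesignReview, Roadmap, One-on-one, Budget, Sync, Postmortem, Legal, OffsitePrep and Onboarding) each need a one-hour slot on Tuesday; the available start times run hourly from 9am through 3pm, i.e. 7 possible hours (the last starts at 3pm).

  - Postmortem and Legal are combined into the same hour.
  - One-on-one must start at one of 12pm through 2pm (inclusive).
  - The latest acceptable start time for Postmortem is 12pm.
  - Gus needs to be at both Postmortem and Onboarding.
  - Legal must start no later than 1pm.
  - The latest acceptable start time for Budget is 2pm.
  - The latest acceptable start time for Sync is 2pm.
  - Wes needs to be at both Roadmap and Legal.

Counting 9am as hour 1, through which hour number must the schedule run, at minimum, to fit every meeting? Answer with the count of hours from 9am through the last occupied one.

4

One-on-one can't be placed before 12pm — that is hour 4 counting from 9am — so the schedule must run through at least 4 hours.
4 works (last occupied hour: 12pm): for example Onboarding=9am; Sync=9am; Budget=9am; One-on-one=12pm; Legal=10am; DesignReview=9am; Postmortem=10am; OffsitePrep=9am; Roadmap=9am.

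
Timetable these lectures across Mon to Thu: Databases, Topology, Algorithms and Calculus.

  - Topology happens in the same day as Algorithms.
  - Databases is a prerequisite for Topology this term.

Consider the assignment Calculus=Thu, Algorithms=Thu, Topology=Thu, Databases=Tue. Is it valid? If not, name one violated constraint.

Yes, all constraints hold

Topology happens in the same day as Algorithms — holds.
Databases is a prerequisite for Topology this term — holds.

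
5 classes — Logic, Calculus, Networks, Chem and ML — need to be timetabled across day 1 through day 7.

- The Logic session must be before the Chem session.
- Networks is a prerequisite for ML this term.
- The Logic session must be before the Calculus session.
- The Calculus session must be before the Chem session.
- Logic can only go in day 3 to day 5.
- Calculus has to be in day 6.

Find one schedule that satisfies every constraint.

Chem -> day 7, Calculus -> day 6, ML -> day 2, Logic -> day 3, Networks -> day 1

Checking: Calculus(day 6) before Chem(day 7); Logic(day 3) before Calculus(day 6); Networks(day 1) before ML(day 2); Logic(day 3) before Chem(day 7); Logic=day 3 in [day 3,day 5]; Calculus=day 6 in [day 6,day 6].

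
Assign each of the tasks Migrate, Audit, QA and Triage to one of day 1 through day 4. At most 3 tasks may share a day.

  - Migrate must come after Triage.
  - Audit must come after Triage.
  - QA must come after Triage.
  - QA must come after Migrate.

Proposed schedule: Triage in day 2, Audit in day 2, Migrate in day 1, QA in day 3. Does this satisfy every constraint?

Migrate must come after Triage — violated.
QA must come after Migrate — holds.
Audit must come after Triage — violated.
QA must come after Triage — holds.
At most 3 tasks may share a day — holds.

Invalid. Migrate must come after Triage.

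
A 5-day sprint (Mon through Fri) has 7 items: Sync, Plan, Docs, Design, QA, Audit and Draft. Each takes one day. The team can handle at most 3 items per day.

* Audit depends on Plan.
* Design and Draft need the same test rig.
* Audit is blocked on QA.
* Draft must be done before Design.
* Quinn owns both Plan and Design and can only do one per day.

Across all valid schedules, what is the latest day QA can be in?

Thu

Downstream work caps QA at Thu.
QA at Thu is achievable: Design -> Tue; Sync -> Mon; Plan -> Mon; Draft -> Mon; Audit -> Fri; QA -> Thu; Docs -> Tue.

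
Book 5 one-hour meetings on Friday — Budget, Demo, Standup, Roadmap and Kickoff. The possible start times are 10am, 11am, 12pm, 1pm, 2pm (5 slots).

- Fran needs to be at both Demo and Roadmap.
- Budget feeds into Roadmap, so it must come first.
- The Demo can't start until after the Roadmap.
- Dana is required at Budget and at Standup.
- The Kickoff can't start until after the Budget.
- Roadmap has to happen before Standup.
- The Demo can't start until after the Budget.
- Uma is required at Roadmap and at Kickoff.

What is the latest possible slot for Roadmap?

Precedence pushes Roadmap to at least 11am; downstream work caps Roadmap at 1pm.
Roadmap at 1pm is achievable: Kickoff in 11am; Budget in 10am; Standup in 2pm; Roadmap in 1pm; Demo in 2pm.

1pm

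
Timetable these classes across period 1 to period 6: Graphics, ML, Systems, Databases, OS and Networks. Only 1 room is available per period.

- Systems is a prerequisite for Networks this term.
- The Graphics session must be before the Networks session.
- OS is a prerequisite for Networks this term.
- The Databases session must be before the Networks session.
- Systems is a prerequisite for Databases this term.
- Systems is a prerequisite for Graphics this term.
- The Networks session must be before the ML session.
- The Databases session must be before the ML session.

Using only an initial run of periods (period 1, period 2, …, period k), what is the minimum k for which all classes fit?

The precedence chain requires at least 4 distinct periods.
With at most 1 per period and 6 classes, at least 6 periods are needed.
6 works (last occupied period: period 6): for example OS=period 4; ML=period 6; Databases=period 2; Systems=period 1; Networks=period 5; Graphics=period 3.

6 periods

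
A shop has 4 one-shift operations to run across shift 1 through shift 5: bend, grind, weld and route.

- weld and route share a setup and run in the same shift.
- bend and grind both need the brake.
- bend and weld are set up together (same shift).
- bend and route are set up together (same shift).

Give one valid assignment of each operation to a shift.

route=shift 1; bend=shift 1; grind=shift 2; weld=shift 1

Checking: bend(shift 1) != grind(shift 2); bend = route = shift 1; weld = route = shift 1; bend = weld = shift 1.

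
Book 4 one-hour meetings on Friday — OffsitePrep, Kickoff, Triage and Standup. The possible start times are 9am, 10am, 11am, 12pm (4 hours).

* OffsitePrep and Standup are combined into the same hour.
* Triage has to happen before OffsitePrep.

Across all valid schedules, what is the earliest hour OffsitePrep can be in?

Precedence pushes OffsitePrep to at least 10am.
OffsitePrep at 10am is achievable: Triage -> 9am, Standup -> 10am, Kickoff -> 9am, OffsitePrep -> 10am.

10am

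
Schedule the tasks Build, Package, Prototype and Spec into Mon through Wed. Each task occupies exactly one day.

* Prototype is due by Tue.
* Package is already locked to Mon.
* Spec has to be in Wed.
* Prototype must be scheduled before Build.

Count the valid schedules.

Enumerating: Prototype=Mon; Package=Mon; Spec=Wed; Build=Tue | Prototype in Mon; Package in Mon; Build in Wed; Spec in Wed | Prototype -> Tue, Spec -> Wed, Package -> Mon, Build -> Wed.

3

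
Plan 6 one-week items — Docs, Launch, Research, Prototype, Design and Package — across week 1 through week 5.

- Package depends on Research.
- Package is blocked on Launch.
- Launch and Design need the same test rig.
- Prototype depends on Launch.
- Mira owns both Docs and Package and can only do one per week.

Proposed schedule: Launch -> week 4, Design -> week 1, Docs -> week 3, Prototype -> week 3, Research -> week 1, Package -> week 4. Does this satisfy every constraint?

Package is blocked on Launch — violated.
Launch and Design need the same test rig — holds.
Prototype depends on Launch — violated.
Package depends on Research — holds.
Mira owns both Docs and Package and can only do one per week — holds.

No. Prototype depends on Launch is not satisfied.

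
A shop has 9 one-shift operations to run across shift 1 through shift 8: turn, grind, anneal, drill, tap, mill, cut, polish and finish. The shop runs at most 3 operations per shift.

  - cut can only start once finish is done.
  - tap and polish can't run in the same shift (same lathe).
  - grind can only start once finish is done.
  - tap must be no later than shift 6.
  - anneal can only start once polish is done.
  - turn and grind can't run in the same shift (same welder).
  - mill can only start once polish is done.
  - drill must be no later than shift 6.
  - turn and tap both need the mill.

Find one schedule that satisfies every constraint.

drill -> shift 1; tap -> shift 1; grind -> shift 2; cut -> shift 2; mill -> shift 3; turn -> shift 3; polish -> shift 2; anneal -> shift 3; finish -> shift 1

Checking: polish(shift 2) before mill(shift 3); finish(shift 1) before grind(shift 2); polish(shift 2) before anneal(shift 3); finish(shift 1) before cut(shift 2); turn(shift 3) != tap(shift 1); turn(shift 3) != grind(shift 2); tap(shift 1) != polish(shift 2); drill=shift 1 in [shift 1,shift 6]; tap=shift 1 in [shift 1,shift 6]; max 3 per shift (cap 3).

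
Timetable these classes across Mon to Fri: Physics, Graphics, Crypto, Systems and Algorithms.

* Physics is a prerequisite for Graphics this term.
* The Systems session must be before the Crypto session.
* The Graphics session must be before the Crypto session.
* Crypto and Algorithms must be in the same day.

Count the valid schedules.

35

Splitting on Physics: it can be Mon (20), Tue (11), Wed (4). Listing each branch's schedules as (Graphics, Crypto, Systems, Algorithms):
Physics=Mon: (Tue,Wed,Mon,Wed) (Tue,Wed,Tue,Wed) (Tue,Thu,Mon,Thu) (Tue,Thu,Tue,Thu) (Tue,Thu,Wed,Thu) (Tue,Fri,Mon,Fri) (Tue,Fri,Tue,Fri) (Tue,Fri,Wed,Fri) (Tue,Fri,Thu,Fri) (Wed,Thu,Mon,Thu) (Wed,Thu,Tue,Thu) (Wed,Thu,Wed,Thu) (Wed,Fri,Mon,Fri) (Wed,Fri,Tue,Fri) (Wed,Fri,Wed,Fri) (Wed,Fri,Thu,Fri) (Thu,Fri,Mon,Fri) (Thu,Fri,Tue,Fri) (Thu,Fri,Wed,Fri) (Thu,Fri,Thu,Fri) — 20.
Physics=Tue: (Wed,Thu,Mon,Thu) (Wed,Thu,Tue,Thu) (Wed,Thu,Wed,Thu) (Wed,Fri,Mon,Fri) (Wed,Fri,Tue,Fri) (Wed,Fri,Wed,Fri) (Wed,Fri,Thu,Fri) (Thu,Fri,Mon,Fri) (Thu,Fri,Tue,Fri) (Thu,Fri,Wed,Fri) (Thu,Fri,Thu,Fri) — 11.
Physics=Wed: (Thu,Fri,Mon,Fri) (Thu,Fri,Tue,Fri) (Thu,Fri,Wed,Fri) (Thu,Fri,Thu,Fri) — 4.
Summing: 20 + 11 + 4 = 35.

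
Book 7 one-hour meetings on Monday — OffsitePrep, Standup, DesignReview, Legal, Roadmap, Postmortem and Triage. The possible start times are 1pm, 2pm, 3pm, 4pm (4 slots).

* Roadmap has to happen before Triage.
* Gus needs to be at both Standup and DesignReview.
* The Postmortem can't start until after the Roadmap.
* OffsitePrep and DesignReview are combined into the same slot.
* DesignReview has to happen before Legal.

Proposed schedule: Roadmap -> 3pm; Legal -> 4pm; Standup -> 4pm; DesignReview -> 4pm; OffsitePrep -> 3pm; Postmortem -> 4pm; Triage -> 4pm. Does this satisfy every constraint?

The Postmortem can't start until after the Roadmap — holds.
Gus needs to be at both Standup and DesignReview — violated.
DesignReview has to happen before Legal — violated.
OffsitePrep and DesignReview are combined into the same slot — violated.
Roadmap has to happen before Triage — holds.

No. Gus needs to be at both Standup and DesignReview is not satisfied.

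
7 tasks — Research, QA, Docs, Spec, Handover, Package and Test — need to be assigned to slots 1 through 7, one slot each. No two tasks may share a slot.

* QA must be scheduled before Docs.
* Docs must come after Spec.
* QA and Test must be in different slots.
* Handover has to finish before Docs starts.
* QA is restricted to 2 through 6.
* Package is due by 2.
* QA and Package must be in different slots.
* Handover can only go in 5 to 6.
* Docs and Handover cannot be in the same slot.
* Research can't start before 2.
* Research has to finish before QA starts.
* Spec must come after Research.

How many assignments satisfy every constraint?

22

Splitting on Research: it can be 2 (14), 3 (8). Listing each branch's schedules as (QA, Docs, Spec, Handover, Package, Test):
Research=2: (3,6,4,5,1,7) (3,7,4,5,1,6) (3,7,4,6,1,5) (3,7,5,6,1,4) (3,7,6,5,1,4) (4,6,3,5,1,7) (4,7,3,5,1,6) (4,7,3,6,1,5) (4,7,5,6,1,3) (4,7,6,5,1,3) (5,7,3,6,1,4) (5,7,4,6,1,3) (6,7,3,5,1,4) (6,7,4,5,1,3) — 14.
Research=3: (4,7,5,6,1,2) (4,7,5,6,2,1) (4,7,6,5,1,2) (4,7,6,5,2,1) (5,7,4,6,1,2) (5,7,4,6,2,1) (6,7,4,5,1,2) (6,7,4,5,2,1) — 8.
Summing: 14 + 8 = 22.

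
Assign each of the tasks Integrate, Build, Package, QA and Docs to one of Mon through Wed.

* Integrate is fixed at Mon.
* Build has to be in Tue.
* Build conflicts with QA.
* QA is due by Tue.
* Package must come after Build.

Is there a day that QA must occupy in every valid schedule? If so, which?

Mon

QA's window is Mon–Tue.
Build is fixed at Tue, and QA can't share a day with Build.
So QA must be Mon.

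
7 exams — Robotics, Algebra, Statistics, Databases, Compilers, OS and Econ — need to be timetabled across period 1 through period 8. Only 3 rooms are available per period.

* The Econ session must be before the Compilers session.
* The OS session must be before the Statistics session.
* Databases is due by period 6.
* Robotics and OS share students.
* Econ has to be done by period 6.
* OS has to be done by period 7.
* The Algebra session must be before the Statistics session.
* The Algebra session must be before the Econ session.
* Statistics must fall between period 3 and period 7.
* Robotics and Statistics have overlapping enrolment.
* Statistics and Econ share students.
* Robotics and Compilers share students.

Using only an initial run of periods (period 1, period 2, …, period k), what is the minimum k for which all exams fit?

The precedence chain requires at least 3 distinct periods.
With at most 3 per period and 7 exams, at least 3 periods are needed.
3 works (last occupied period: period 3): for example Compilers -> period 3; Robotics -> period 2; Statistics -> period 3; OS -> period 1; Econ -> period 2; Databases -> period 1; Algebra -> period 1.

3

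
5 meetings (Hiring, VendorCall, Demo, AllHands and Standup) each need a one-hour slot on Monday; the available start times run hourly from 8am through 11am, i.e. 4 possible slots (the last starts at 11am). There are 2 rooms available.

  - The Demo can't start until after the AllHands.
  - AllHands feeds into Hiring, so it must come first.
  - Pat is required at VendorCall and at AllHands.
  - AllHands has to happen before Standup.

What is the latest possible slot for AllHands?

Downstream work caps AllHands at 10am.
AllHands at 9am is achievable: Demo=10am; Hiring=10am; VendorCall=8am; Standup=11am; AllHands=9am.
Nothing later works — the conflict and capacity constraints rule out every slot after 9am.

9am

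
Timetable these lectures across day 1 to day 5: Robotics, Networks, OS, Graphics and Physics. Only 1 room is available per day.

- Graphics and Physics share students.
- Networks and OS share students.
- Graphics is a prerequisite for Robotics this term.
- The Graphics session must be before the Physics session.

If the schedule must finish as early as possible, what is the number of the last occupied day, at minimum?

day 5

The precedence chain requires at least 2 distinct days.
With at most 1 per day and 5 lectures, at least 5 days are needed.
5 works (last occupied day: day 5): for example Networks -> day 4, Physics -> day 3, OS -> day 5, Robotics -> day 2, Graphics -> day 1.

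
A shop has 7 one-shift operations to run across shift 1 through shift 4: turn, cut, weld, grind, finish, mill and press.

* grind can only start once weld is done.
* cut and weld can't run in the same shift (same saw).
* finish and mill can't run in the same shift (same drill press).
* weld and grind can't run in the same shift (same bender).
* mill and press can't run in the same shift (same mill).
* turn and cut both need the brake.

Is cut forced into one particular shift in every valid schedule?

cut can be shift 1 (e.g. grind=shift 3; finish=shift 1; cut=shift 1; mill=shift 2; press=shift 1; turn=shift 2; weld=shift 2) or shift 2 (e.g. mill in shift 2, grind in shift 2, finish in shift 1, weld in shift 1, turn in shift 1, press in shift 1, cut in shift 2).

No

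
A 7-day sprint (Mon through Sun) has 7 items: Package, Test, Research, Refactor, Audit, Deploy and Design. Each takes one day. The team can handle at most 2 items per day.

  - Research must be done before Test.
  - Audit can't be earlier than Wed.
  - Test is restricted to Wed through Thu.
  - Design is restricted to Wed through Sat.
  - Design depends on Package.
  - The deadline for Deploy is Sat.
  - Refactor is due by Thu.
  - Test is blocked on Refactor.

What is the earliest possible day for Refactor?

Refactor's own window allows nothing later than Thu; downstream work caps Refactor at Wed.
Refactor at Mon is achievable: Research -> Tue; Refactor -> Mon; Audit -> Thu; Deploy -> Mon; Package -> Tue; Test -> Wed; Design -> Wed.

Mon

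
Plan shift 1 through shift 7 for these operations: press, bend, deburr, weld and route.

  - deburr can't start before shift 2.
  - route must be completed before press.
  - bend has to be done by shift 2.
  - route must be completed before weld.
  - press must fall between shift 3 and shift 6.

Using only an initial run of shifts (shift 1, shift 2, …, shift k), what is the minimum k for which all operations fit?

The precedence chain requires at least 2 distinct shifts.
press can't be placed before shift 3, so the schedule must run through at least shift 3.
3 works (last occupied shift: shift 3): for example route in shift 1; weld in shift 2; press in shift 3; bend in shift 1; deburr in shift 2.

3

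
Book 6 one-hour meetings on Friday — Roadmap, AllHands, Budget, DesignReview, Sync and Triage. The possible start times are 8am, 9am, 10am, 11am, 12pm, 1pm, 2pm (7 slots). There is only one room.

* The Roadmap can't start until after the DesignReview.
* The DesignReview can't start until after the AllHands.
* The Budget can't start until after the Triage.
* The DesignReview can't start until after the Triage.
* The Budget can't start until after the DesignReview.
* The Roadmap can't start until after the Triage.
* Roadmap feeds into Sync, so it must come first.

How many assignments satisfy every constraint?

42

Splitting on Roadmap: it can be 11am (12), 12pm (20), 1pm (10). Listing each branch's schedules as (AllHands, Budget, DesignReview, Sync, Triage):
Roadmap=11am: (8am,12pm,10am,1pm,9am) (8am,12pm,10am,2pm,9am) (8am,1pm,10am,12pm,9am) (8am,1pm,10am,2pm,9am) (8am,2pm,10am,12pm,9am) (8am,2pm,10am,1pm,9am) (9am,12pm,10am,1pm,8am) (9am,12pm,10am,2pm,8am) (9am,1pm,10am,12pm,8am) (9am,1pm,10am,2pm,8am) (9am,2pm,10am,12pm,8am) (9am,2pm,10am,1pm,8am) — 12.
Roadmap=12pm: (8am,11am,10am,1pm,9am) (8am,11am,10am,2pm,9am) (8am,1pm,10am,2pm,9am) (8am,1pm,11am,2pm,9am) (8am,1pm,11am,2pm,10am) (8am,2pm,10am,1pm,9am) (8am,2pm,11am,1pm,9am) (8am,2pm,11am,1pm,10am) (9am,11am,10am,1pm,8am) (9am,11am,10am,2pm,8am) (9am,1pm,10am,2pm,8am) (9am,1pm,11am,2pm,8am) (9am,1pm,11am,2pm,10am) (9am,2pm,10am,1pm,8am) (9am,2pm,11am,1pm,8am) (9am,2pm,11am,1pm,10am) (10am,1pm,11am,2pm,8am) (10am,1pm,11am,2pm,9am) (10am,2pm,11am,1pm,8am) (10am,2pm,11am,1pm,9am) — 20.
Roadmap=1pm: (8am,11am,10am,2pm,9am) (8am,12pm,10am,2pm,9am) (8am,12pm,11am,2pm,9am) (8am,12pm,11am,2pm,10am) (9am,11am,10am,2pm,8am) (9am,12pm,10am,2pm,8am) (9am,12pm,11am,2pm,8am) (9am,12pm,11am,2pm,10am) (10am,12pm,11am,2pm,8am) (10am,12pm,11am,2pm,9am) — 10.
Summing: 12 + 20 + 10 = 42.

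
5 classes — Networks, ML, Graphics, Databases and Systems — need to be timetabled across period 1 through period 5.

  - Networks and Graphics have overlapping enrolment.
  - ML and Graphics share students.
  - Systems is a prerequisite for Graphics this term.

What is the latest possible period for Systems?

period 4

Downstream work caps Systems at period 4.
Systems at period 4 is achievable: ML in period 1, Networks in period 1, Graphics in period 5, Databases in period 1, Systems in period 4.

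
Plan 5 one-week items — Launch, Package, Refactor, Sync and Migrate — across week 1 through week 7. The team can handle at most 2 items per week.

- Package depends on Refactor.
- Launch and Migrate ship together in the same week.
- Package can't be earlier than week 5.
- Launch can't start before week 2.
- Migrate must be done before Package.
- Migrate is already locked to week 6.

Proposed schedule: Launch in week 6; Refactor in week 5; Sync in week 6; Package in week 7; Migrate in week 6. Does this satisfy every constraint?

Package can't be earlier than week 5 — holds.
Migrate is already locked to week 6 — holds.
Launch and Migrate ship together in the same week — holds.
Migrate must be done before Package — holds.
Package depends on Refactor — holds.
Launch can't start before week 2 — holds.
The team can handle at most 2 items per week — violated.

No — it violates: The team can handle at most 2 items per week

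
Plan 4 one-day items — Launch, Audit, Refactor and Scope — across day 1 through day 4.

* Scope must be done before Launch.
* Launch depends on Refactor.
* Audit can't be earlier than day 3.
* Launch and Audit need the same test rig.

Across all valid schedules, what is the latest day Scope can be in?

Downstream work caps Scope at day 3.
Scope at day 3 is achievable: Audit -> day 3, Refactor -> day 1, Launch -> day 4, Scope -> day 3.

day 3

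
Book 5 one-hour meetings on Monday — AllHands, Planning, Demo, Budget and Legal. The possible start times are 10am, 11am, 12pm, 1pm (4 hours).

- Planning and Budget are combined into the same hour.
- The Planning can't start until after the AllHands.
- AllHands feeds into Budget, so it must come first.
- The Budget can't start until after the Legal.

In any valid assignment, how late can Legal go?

Downstream work caps Legal at 12pm.
Legal at 12pm is achievable: AllHands in 10am; Demo in 10am; Budget in 1pm; Legal in 12pm; Planning in 1pm.

12pm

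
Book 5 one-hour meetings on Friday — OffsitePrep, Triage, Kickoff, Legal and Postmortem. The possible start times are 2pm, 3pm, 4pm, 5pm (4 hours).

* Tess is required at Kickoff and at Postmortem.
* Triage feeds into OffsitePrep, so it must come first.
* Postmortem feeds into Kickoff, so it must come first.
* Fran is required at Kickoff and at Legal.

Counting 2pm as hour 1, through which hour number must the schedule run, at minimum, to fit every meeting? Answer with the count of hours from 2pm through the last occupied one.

The precedence chain requires at least 2 distinct hours.
2 works (last occupied hour: 3pm): for example OffsitePrep in 3pm; Kickoff in 3pm; Postmortem in 2pm; Legal in 2pm; Triage in 2pm.

2 hours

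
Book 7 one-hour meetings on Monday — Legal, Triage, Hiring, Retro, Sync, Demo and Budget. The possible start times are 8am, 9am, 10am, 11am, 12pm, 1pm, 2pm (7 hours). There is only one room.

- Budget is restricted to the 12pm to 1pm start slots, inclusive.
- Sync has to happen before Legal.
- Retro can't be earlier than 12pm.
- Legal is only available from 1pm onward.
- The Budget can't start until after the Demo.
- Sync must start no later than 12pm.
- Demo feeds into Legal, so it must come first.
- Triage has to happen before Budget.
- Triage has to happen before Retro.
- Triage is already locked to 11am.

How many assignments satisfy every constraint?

18

Splitting on Legal: it can be 1pm (6), 2pm (12). Listing each branch's schedules as (Triage, Hiring, Retro, Sync, Demo, Budget):
Legal=1pm: (11am,8am,2pm,9am,10am,12pm) (11am,8am,2pm,10am,9am,12pm) (11am,9am,2pm,8am,10am,12pm) (11am,9am,2pm,10am,8am,12pm) (11am,10am,2pm,8am,9am,12pm) (11am,10am,2pm,9am,8am,12pm) — 6.
Legal=2pm: (11am,8am,12pm,9am,10am,1pm) (11am,8am,12pm,10am,9am,1pm) (11am,8am,1pm,9am,10am,12pm) (11am,8am,1pm,10am,9am,12pm) (11am,9am,12pm,8am,10am,1pm) (11am,9am,12pm,10am,8am,1pm) (11am,9am,1pm,8am,10am,12pm) (11am,9am,1pm,10am,8am,12pm) (11am,10am,12pm,8am,9am,1pm) (11am,10am,12pm,9am,8am,1pm) (11am,10am,1pm,8am,9am,12pm) (11am,10am,1pm,9am,8am,12pm) — 12.
Summing: 6 + 12 = 18.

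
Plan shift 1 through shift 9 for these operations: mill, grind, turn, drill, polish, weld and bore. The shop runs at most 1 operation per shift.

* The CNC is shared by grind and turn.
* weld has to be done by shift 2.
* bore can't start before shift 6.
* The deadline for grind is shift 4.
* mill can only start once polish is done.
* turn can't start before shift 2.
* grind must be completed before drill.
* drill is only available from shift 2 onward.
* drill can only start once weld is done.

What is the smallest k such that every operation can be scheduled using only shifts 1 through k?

7

The precedence chain requires at least 2 distinct shifts.
With at most 1 per shift and 7 operations, at least 7 shifts are needed.
bore can't be placed before shift 6, so the schedule must run through at least shift 6.
7 works (last occupied shift: shift 7): for example bore in shift 6; polish in shift 5; mill in shift 7; grind in shift 2; turn in shift 4; drill in shift 3; weld in shift 1.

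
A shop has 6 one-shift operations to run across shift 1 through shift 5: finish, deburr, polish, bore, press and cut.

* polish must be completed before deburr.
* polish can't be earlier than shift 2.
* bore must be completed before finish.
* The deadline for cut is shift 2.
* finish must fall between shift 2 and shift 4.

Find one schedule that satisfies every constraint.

press in shift 1, deburr in shift 3, bore in shift 1, cut in shift 1, polish in shift 2, finish in shift 2

Checking: polish(shift 2) before deburr(shift 3); bore(shift 1) before finish(shift 2); polish=shift 2 in [shift 2,shift 5]; finish=shift 2 in [shift 2,shift 4]; cut=shift 1 in [shift 1,shift 2].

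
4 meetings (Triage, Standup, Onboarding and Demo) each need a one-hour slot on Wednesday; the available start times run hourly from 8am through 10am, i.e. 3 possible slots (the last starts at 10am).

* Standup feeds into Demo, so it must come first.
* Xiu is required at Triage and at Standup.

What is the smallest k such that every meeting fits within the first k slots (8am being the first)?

The precedence chain requires at least 2 distinct slots.
2 works (last occupied slot: 9am): for example Onboarding=8am, Triage=9am, Demo=9am, Standup=8am.

2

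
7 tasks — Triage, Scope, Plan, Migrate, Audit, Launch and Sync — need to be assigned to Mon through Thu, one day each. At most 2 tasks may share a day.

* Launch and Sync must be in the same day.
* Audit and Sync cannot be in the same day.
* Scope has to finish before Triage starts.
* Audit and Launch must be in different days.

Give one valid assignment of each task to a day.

Plan -> Mon, Sync -> Thu, Scope -> Mon, Triage -> Tue, Migrate -> Tue, Audit -> Wed, Launch -> Thu

Checking: Scope(Mon) before Triage(Tue); Audit(Wed) != Launch(Thu); Audit(Wed) != Sync(Thu); Launch = Sync = Thu; max 2 per day (cap 2).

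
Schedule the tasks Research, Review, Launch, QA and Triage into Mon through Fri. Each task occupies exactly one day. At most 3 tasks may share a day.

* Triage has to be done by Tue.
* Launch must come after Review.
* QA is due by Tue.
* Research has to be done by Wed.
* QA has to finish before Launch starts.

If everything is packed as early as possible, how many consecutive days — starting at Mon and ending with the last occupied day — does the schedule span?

The precedence chain requires at least 2 distinct days.
With at most 3 per day and 5 tasks, at least 2 days are needed.
2 works (last occupied day: Tue): for example Research -> Mon, Triage -> Tue, QA -> Mon, Review -> Mon, Launch -> Tue.

2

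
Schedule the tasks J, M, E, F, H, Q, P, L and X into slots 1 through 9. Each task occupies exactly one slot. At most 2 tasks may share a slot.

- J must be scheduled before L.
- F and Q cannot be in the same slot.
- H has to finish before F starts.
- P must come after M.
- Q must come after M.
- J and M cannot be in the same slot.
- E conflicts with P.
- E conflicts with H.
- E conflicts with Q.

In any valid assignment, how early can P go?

2

Precedence pushes P to at least 2.
P at 2 is achievable: E in 5, H in 1, L in 3, X in 4, M in 1, P in 2, J in 2, F in 3, Q in 4.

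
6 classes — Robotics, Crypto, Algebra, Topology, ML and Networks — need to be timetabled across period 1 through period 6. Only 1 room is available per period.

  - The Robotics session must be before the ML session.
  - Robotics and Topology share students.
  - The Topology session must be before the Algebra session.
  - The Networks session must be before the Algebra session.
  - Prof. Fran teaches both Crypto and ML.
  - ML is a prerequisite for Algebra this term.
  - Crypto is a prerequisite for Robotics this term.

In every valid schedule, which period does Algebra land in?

period 6

Precedence pushes Algebra to at least period 4.
So Algebra is pinned to period 6.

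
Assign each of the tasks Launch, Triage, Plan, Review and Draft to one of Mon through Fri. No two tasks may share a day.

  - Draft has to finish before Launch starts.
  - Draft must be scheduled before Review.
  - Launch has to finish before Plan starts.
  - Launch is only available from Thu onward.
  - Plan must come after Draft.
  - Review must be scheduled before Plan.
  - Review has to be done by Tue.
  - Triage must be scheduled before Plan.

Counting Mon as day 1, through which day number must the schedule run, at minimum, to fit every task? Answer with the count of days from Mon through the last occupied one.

The precedence chain requires at least 3 distinct days.
With at most 1 per day and 5 tasks, at least 5 days are needed.
Propagating the time windows through the other constraints, Plan can't land before Fri — that is day 5 counting from Mon — so the schedule must run through at least 5 days.
5 works (last occupied day: Fri): for example Review=Tue; Draft=Mon; Plan=Fri; Launch=Thu; Triage=Wed.

5 days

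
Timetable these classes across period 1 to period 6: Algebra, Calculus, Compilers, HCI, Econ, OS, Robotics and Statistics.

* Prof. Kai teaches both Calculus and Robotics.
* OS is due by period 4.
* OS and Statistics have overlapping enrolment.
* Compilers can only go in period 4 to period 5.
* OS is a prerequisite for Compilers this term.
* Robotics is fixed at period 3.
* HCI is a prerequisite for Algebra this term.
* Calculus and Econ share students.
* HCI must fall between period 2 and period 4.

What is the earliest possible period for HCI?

period 2

HCI is available from period 2; HCI's own window allows nothing later than period 4.
HCI at period 2 is achievable: HCI=period 2; OS=period 1; Compilers=period 4; Robotics=period 3; Econ=period 2; Algebra=period 3; Statistics=period 2; Calculus=period 1.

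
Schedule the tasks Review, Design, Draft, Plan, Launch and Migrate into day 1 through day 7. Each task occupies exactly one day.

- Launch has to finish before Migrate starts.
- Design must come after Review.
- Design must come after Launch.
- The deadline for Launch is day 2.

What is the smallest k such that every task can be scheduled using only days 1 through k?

The precedence chain requires at least 2 distinct days.
2 works (last occupied day: day 2): for example Design=day 2; Migrate=day 2; Plan=day 1; Launch=day 1; Draft=day 1; Review=day 1.

2 days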